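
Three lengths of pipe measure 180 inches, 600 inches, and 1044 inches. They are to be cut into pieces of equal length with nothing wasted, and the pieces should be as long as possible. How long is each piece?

12 inches

The greatest length dividing all of 180, 600, and 1044 is their gcd.
180 = 2^2 × 3^2 × 5
600 = 2^3 × 3 × 5^2
1044 = 2^2 × 3^2 × 29
gcd(180, 600, 1044) = 2^2 × 3 = 12.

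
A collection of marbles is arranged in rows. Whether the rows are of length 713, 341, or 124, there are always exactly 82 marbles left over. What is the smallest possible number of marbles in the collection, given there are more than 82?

31454

N − 82 must be a common multiple of 713, 341, and 124.
713 = 23 × 31
341 = 11 × 31
124 = 2^2 × 31
LCM(713, 341, 124) = 2^2 × 11 × 23 × 31 = 31372.
Smallest N > 82 is LCM + 82 = 31372 + 82 = 31454.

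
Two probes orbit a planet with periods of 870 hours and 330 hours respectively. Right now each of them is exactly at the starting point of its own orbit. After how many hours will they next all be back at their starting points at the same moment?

9570 hours

The first simultaneous occurrence is after LCM of the individual periods.
870 = 2 × 3 × 5 × 29
330 = 2 × 3 × 5 × 11
LCM(870, 330) = 2 × 3 × 5 × 11 × 29 = 9570.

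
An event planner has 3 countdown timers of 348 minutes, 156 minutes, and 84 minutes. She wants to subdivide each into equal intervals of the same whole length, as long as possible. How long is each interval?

12 minutes

The interval must divide each timer length; the longest such is the gcd.
348 = 2^2 × 3 × 29
156 = 2^2 × 3 × 13
84 = 2^2 × 3 × 7
gcd(348, 156, 84) = 2^2 × 3 = 12.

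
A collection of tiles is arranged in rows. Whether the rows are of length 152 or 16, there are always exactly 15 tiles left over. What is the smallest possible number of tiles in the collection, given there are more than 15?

N − 15 must be a common multiple of 152 and 16.
152 = 2^3 × 19
16 = 2^4
LCM(152, 16) = 2^4 × 19 = 304.
Smallest N > 15 is LCM + 15 = 304 + 15 = 319.

319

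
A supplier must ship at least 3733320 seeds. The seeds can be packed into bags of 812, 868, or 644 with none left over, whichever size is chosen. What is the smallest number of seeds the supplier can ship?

The number of seeds must be a common multiple of 812, 868, and 644, so a multiple of their LCM.
812 = 2^2 × 7 × 29
868 = 2^2 × 7 × 31
644 = 2^2 × 7 × 23
LCM(812, 868, 644) = 2^2 × 7 × 23 × 29 × 31 = 578956.
Smallest multiple of 578956 that is ≥ 3733320: ⌈3733320/578956⌉ × 578956 = 7 × 578956 = 4052692.

4052692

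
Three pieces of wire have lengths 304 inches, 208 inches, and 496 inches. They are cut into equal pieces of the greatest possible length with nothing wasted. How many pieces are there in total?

63

Piece length = gcd(304, 208, 496).
304 = 2^4 × 19
208 = 2^4 × 13
496 = 2^4 × 31
gcd(304, 208, 496) = 2^4 = 16.
Total pieces = 304/16 + 208/16 + 496/16 = 19 + 13 + 31 = 63.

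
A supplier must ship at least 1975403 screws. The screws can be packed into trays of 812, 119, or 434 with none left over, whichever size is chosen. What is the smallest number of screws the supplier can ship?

2139620

The number of screws must be a common multiple of 812, 119, and 434, so a multiple of their LCM.
812 = 2^2 × 7 × 29
119 = 7 × 17
434 = 2 × 7 × 31
LCM(812, 119, 434) = 2^2 × 7 × 17 × 29 × 31 = 427924.
Smallest multiple of 427924 that is ≥ 1975403: ⌈1975403/427924⌉ × 427924 = 5 × 427924 = 2139620.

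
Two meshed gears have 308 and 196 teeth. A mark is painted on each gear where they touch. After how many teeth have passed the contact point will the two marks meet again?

They coincide at every common multiple of the periods; the first is the LCM.
308 = 2^2 × 7 × 11
196 = 2^2 × 7^2
LCM(308, 196) = 2^2 × 7^2 × 11 = 2156.

2156 teeth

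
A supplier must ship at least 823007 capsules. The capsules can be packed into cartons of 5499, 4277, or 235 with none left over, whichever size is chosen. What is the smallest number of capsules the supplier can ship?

962325

The number of capsules must be a common multiple of 5499, 4277, and 235, so a multiple of their LCM.
5499 = 3^2 × 13 × 47
4277 = 7 × 13 × 47
235 = 5 × 47
LCM(5499, 4277, 235) = 3^2 × 5 × 7 × 13 × 47 = 192465.
Smallest multiple of 192465 that is ≥ 823007: ⌈823007/192465⌉ × 192465 = 5 × 192465 = 962325.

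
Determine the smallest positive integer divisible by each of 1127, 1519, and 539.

1127 = 7^2 × 23
1519 = 7^2 × 31
539 = 7^2 × 11
LCM(1127, 1519, 539) = 7^2 × 11 × 23 × 31 = 384307.

384307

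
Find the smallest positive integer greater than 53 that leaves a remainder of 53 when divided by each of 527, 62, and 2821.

95967

N − 53 must be a common multiple of 527, 62, and 2821.
527 = 17 × 31
62 = 2 × 31
2821 = 7 × 13 × 31
LCM(527, 62, 2821) = 2 × 7 × 13 × 17 × 31 = 95914.
Smallest N > 53 is LCM + 53 = 95914 + 53 = 95967.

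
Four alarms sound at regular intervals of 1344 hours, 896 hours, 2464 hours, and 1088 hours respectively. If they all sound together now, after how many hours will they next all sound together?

They coincide at every common multiple of the periods; the first is the LCM.
1344 = 2^6 × 3 × 7
896 = 2^7 × 7
2464 = 2^5 × 7 × 11
1088 = 2^6 × 17
LCM(1344, 896, 2464, 1088) = 2^7 × 3 × 7 × 11 × 17 = 502656.

502656 hours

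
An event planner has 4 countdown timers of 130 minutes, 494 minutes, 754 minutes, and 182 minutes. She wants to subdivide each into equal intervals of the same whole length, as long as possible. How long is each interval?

The interval must divide each timer length; the longest such is the gcd.
130 = 2 × 5 × 13
494 = 2 × 13 × 19
754 = 2 × 13 × 29
182 = 2 × 7 × 13
gcd(130, 494, 754, 182) = 2 × 13 = 26.

26 minutes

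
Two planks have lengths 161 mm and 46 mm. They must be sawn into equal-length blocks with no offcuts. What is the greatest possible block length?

The block length must divide every plank, so the greatest is gcd(161, 46).
161 = 7 × 23
46 = 2 × 23
gcd(161, 46) = 23.

23 mm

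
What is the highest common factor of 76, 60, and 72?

4

76 = 2^2 × 19
60 = 2^2 × 3 × 5
72 = 2^3 × 3^2
gcd(76, 60, 72) = 2^2 = 4.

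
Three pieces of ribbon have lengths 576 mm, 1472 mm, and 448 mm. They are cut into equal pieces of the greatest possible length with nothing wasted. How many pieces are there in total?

Piece length = gcd(576, 1472, 448).
576 = 2^6 × 3^2
1472 = 2^6 × 23
448 = 2^6 × 7
gcd(576, 1472, 448) = 2^6 = 64.
Total pieces = 576/64 + 1472/64 + 448/64 = 9 + 23 + 7 = 39.

39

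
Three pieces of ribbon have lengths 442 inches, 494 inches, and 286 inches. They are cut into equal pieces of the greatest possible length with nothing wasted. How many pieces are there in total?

47

Piece length = gcd(442, 494, 286).
442 = 2 × 13 × 17
494 = 2 × 13 × 19
286 = 2 × 11 × 13
gcd(442, 494, 286) = 2 × 13 = 26.
Total pieces = 442/26 + 494/26 + 286/26 = 17 + 19 + 11 = 47.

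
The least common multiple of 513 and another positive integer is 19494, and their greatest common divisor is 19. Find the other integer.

722

gcd × lcm = product of the two integers, so the other integer is (19 × 19494) / 513 = 722.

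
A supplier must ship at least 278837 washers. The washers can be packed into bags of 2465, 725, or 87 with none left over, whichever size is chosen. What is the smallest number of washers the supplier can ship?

The number of washers must be a common multiple of 2465, 725, and 87, so a multiple of their LCM.
2465 = 5 × 17 × 29
725 = 5^2 × 29
87 = 3 × 29
LCM(2465, 725, 87) = 3 × 5^2 × 17 × 29 = 36975.
Smallest multiple of 36975 that is ≥ 278837: ⌈278837/36975⌉ × 36975 = 8 × 36975 = 295800.

295800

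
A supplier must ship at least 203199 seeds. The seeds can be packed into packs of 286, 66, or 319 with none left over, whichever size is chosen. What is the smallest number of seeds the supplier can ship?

223938

The number of seeds must be a common multiple of 286, 66, and 319, so a multiple of their LCM.
286 = 2 × 11 × 13
66 = 2 × 3 × 11
319 = 11 × 29
LCM(286, 66, 319) = 2 × 3 × 11 × 13 × 29 = 24882.
Smallest multiple of 24882 that is ≥ 203199: ⌈203199/24882⌉ × 24882 = 9 × 24882 = 223938.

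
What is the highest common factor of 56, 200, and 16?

56 = 2^3 × 7
200 = 2^3 × 5^2
16 = 2^4
gcd(56, 200, 16) = 2^3 = 8.

8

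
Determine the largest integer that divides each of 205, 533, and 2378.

205 = 5 × 41
533 = 13 × 41
2378 = 2 × 29 × 41
gcd(205, 533, 2378) = 41.

41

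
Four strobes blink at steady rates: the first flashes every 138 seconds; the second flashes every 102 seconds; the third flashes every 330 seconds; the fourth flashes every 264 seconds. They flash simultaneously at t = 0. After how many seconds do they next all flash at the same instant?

516120 seconds

We need the least common multiple of the intervals.
138 = 2 × 3 × 23
102 = 2 × 3 × 17
330 = 2 × 3 × 5 × 11
264 = 2^3 × 3 × 11
LCM(138, 102, 330, 264) = 2^3 × 3 × 5 × 11 × 17 × 23 = 516120.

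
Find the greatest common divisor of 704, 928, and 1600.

704 = 2^6 × 11
928 = 2^5 × 29
1600 = 2^6 × 5^2
gcd(704, 928, 1600) = 2^5 = 32.

32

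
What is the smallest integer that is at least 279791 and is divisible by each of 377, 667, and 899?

The integer must be a common multiple of 377, 667, and 899, so a multiple of their LCM.
377 = 13 × 29
667 = 23 × 29
899 = 29 × 31
LCM(377, 667, 899) = 13 × 23 × 29 × 31 = 268801.
Smallest multiple of 268801 that is ≥ 279791: ⌈279791/268801⌉ × 268801 = 2 × 268801 = 537602.

537602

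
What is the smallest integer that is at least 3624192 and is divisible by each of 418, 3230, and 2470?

3695120

The integer must be a common multiple of 418, 3230, and 2470, so a multiple of their LCM.
418 = 2 × 11 × 19
3230 = 2 × 5 × 17 × 19
2470 = 2 × 5 × 13 × 19
LCM(418, 3230, 2470) = 2 × 5 × 11 × 13 × 17 × 19 = 461890.
Smallest multiple of 461890 that is ≥ 3624192: ⌈3624192/461890⌉ × 461890 = 8 × 461890 = 3695120.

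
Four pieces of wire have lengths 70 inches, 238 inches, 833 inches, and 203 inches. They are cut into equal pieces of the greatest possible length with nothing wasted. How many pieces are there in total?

Piece length = gcd(70, 238, 833, 203).
70 = 2 × 5 × 7
238 = 2 × 7 × 17
833 = 7^2 × 17
203 = 7 × 29
gcd(70, 238, 833, 203) = 7.
Total pieces = 70/7 + 238/7 + 833/7 + 203/7 = 10 + 34 + 119 + 29 = 192.

192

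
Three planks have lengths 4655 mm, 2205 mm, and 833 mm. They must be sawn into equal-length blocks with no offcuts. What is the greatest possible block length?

The block length must divide every plank, so the greatest is gcd(4655, 2205, 833).
4655 = 5 × 7^2 × 19
2205 = 3^2 × 5 × 7^2
833 = 7^2 × 17
gcd(4655, 2205, 833) = 7^2 = 49.

49 mm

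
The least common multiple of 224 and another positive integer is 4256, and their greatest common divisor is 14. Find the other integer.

gcd × lcm = product of the two integers, so the other integer is (14 × 4256) / 224 = 266.

266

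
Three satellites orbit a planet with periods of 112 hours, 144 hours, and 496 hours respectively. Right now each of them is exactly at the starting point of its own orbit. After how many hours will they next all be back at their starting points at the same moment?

31248 hours

The first simultaneous occurrence is after LCM of the individual periods.
112 = 2^4 × 7
144 = 2^4 × 3^2
496 = 2^4 × 31
LCM(112, 144, 496) = 2^4 × 3^2 × 7 × 31 = 31248.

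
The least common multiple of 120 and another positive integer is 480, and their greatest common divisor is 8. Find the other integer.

gcd × lcm = product of the two integers, so the other integer is (8 × 480) / 120 = 32.

32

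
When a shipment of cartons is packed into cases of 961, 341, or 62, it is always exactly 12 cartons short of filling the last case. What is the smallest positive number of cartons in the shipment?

Being 12 short of a full case of size k means N ≡ −12 (mod k), i.e. N + 12 is a multiple of each size.
961 = 31^2
341 = 11 × 31
62 = 2 × 31
LCM(961, 341, 62) = 2 × 11 × 31^2 = 21142.
Smallest positive N is 21142 − 12 = 21130.

21130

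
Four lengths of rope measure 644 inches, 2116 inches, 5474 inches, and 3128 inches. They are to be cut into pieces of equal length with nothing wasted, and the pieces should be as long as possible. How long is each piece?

The greatest length dividing all of 644, 2116, 5474, and 3128 is their gcd.
644 = 2^2 × 7 × 23
2116 = 2^2 × 23^2
5474 = 2 × 7 × 17 × 23
3128 = 2^3 × 17 × 23
gcd(644, 2116, 5474, 3128) = 2 × 23 = 46.

46 inches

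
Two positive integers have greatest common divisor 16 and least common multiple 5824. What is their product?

For any two positive integers, gcd × lcm = product = 16 × 5824 = 93184.

93184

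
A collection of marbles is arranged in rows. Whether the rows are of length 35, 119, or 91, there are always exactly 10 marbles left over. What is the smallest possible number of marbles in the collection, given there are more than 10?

N − 10 must be a common multiple of 35, 119, and 91.
35 = 5 × 7
119 = 7 × 17
91 = 7 × 13
LCM(35, 119, 91) = 5 × 7 × 13 × 17 = 7735.
Smallest N > 10 is LCM + 10 = 7735 + 10 = 7745.

7745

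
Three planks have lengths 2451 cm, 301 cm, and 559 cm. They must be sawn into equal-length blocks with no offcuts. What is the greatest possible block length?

43 cm

The block length must divide every plank, so the greatest is gcd(2451, 301, 559).
2451 = 3 × 19 × 43
301 = 7 × 43
559 = 13 × 43
gcd(2451, 301, 559) = 43.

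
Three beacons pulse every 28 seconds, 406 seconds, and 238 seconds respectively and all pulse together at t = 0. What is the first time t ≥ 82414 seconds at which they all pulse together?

Joint pulses occur at multiples of LCM(28, 406, 238).
28 = 2^2 × 7
406 = 2 × 7 × 29
238 = 2 × 7 × 17
LCM(28, 406, 238) = 2^2 × 7 × 17 × 29 = 13804.
Smallest multiple of 13804 that is ≥ 82414: ⌈82414/13804⌉ × 13804 = 6 × 13804 = 82824.

82824 seconds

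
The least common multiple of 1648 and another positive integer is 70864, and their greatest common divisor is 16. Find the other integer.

gcd × lcm = product of the two integers, so the other integer is (16 × 70864) / 1648 = 688.

688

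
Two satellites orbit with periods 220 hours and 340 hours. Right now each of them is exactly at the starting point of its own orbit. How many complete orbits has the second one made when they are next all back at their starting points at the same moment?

11 orbits

They are all back at their starting positions together after one LCM of the periods.
220 = 2^2 × 5 × 11
340 = 2^2 × 5 × 17
LCM(220, 340) = 2^2 × 5 × 11 × 17 = 3740.
Orbits for period 340: 3740 / 340 = 11.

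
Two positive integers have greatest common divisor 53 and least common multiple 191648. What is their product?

For any two positive integers, gcd × lcm = product = 53 × 191648 = 10157344.

10157344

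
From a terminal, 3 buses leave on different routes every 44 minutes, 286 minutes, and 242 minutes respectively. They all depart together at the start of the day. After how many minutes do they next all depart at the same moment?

They coincide at every common multiple of the periods; the first is the LCM.
44 = 2^2 × 11
286 = 2 × 11 × 13
242 = 2 × 11^2
LCM(44, 286, 242) = 2^2 × 11^2 × 13 = 6292.

6292 minutes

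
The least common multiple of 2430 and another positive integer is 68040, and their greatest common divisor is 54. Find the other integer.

1512

gcd × lcm = product of the two integers, so the other integer is (54 × 68040) / 2430 = 1512.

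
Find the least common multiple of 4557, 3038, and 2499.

4557 = 3 × 7^2 × 31
3038 = 2 × 7^2 × 31
2499 = 3 × 7^2 × 17
LCM(4557, 3038, 2499) = 2 × 3 × 7^2 × 17 × 31 = 154938.

154938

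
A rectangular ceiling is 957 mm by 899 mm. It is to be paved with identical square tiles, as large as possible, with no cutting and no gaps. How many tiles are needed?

Tile side = gcd(957, 899).
957 = 3 × 11 × 29
899 = 29 × 31
gcd(957, 899) = 29.
Tiles: (957/29) × (899/29) = 33 × 31 = 1023.

1023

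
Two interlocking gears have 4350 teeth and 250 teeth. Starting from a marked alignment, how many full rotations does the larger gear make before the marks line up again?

5 rotations

The first common completion time is the LCM of the periods.
4350 = 2 × 3 × 5^2 × 29
250 = 2 × 5^3
LCM(4350, 250) = 2 × 3 × 5^3 × 29 = 21750.
Rotations for period 4350: 21750 / 4350 = 5.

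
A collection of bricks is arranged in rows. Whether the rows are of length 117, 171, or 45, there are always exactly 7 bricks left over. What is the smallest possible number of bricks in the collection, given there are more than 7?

N − 7 must be a common multiple of 117, 171, and 45.
117 = 3^2 × 13
171 = 3^2 × 19
45 = 3^2 × 5
LCM(117, 171, 45) = 3^2 × 5 × 13 × 19 = 11115.
Smallest N > 7 is LCM + 7 = 11115 + 7 = 11122.

11122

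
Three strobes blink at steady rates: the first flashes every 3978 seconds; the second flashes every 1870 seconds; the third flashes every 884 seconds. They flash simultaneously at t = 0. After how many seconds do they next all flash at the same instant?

They coincide at every common multiple of the periods; the first is the LCM.
3978 = 2 × 3^2 × 13 × 17
1870 = 2 × 5 × 11 × 17
884 = 2^2 × 13 × 17
LCM(3978, 1870, 884) = 2^2 × 3^2 × 5 × 11 × 13 × 17 = 437580.

437580 seconds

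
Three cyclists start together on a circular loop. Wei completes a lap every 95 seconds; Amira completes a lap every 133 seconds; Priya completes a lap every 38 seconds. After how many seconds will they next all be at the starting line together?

We need the least common multiple of the intervals.
95 = 5 × 19
133 = 7 × 19
38 = 2 × 19
LCM(95, 133, 38) = 2 × 5 × 7 × 19 = 1330.

1330 seconds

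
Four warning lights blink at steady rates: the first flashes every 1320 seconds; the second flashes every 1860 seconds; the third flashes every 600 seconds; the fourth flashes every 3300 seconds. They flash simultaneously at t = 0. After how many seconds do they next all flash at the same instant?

204600 seconds

The first simultaneous occurrence is after LCM of the individual periods.
1320 = 2^3 × 3 × 5 × 11
1860 = 2^2 × 3 × 5 × 31
600 = 2^3 × 3 × 5^2
3300 = 2^2 × 3 × 5^2 × 11
LCM(1320, 1860, 600, 3300) = 2^3 × 3 × 5^2 × 11 × 31 = 204600.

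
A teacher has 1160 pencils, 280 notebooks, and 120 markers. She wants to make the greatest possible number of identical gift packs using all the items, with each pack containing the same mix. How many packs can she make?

The pack count must divide each quantity, so the greatest is gcd(1160, 280, 120).
1160 = 2^3 × 5 × 29
280 = 2^3 × 5 × 7
120 = 2^3 × 3 × 5
gcd(1160, 280, 120) = 2^3 × 5 = 40.

40 packs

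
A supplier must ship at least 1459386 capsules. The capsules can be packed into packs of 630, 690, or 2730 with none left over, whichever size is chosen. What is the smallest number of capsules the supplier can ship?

1506960

The number of capsules must be a common multiple of 630, 690, and 2730, so a multiple of their LCM.
630 = 2 × 3^2 × 5 × 7
690 = 2 × 3 × 5 × 23
2730 = 2 × 3 × 5 × 7 × 13
LCM(630, 690, 2730) = 2 × 3^2 × 5 × 7 × 13 × 23 = 188370.
Smallest multiple of 188370 that is ≥ 1459386: ⌈1459386/188370⌉ × 188370 = 8 × 188370 = 1506960.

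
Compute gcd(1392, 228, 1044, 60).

12

1392 = 2^4 × 3 × 29
228 = 2^2 × 3 × 19
1044 = 2^2 × 3^2 × 29
60 = 2^2 × 3 × 5
gcd(1392, 228, 1044, 60) = 2^2 × 3 = 12.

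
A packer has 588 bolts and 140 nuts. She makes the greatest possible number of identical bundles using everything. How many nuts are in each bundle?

5

Number of bundles = gcd(588, 140).
588 = 2^2 × 3 × 7^2
140 = 2^2 × 5 × 7
gcd(588, 140) = 2^2 × 7 = 28.
nuts per bundle = 140 / 28 = 5.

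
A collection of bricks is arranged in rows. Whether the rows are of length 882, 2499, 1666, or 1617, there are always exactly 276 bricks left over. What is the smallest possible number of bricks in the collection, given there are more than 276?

N − 276 must be a common multiple of 882, 2499, 1666, and 1617.
882 = 2 × 3^2 × 7^2
2499 = 3 × 7^2 × 17
1666 = 2 × 7^2 × 17
1617 = 3 × 7^2 × 11
LCM(882, 2499, 1666, 1617) = 2 × 3^2 × 7^2 × 11 × 17 = 164934.
Smallest N > 276 is LCM + 276 = 164934 + 276 = 165210.

165210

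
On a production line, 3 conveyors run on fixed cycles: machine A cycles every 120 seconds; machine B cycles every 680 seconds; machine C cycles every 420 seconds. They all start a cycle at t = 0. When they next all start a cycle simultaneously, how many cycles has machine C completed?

All finish a whole number of cycles simultaneously at t = LCM of the periods.
120 = 2^3 × 3 × 5
680 = 2^3 × 5 × 17
420 = 2^2 × 3 × 5 × 7
LCM(120, 680, 420) = 2^3 × 3 × 5 × 7 × 17 = 14280.
Cycles for period 420: 14280 / 420 = 34.

34 cycles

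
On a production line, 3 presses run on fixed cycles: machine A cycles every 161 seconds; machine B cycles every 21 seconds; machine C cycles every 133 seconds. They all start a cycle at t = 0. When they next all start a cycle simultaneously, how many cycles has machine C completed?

69 cycles

All finish a whole number of cycles simultaneously at t = LCM of the periods.
161 = 7 × 23
21 = 3 × 7
133 = 7 × 19
LCM(161, 21, 133) = 3 × 7 × 19 × 23 = 9177.
Cycles for period 133: 9177 / 133 = 69.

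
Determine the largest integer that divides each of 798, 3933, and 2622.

798 = 2 × 3 × 7 × 19
3933 = 3^2 × 19 × 23
2622 = 2 × 3 × 19 × 23
gcd(798, 3933, 2622) = 3 × 19 = 57.

57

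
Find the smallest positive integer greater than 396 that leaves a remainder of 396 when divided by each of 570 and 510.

N − 396 must be a common multiple of 570 and 510.
570 = 2 × 3 × 5 × 19
510 = 2 × 3 × 5 × 17
LCM(570, 510) = 2 × 3 × 5 × 17 × 19 = 9690.
Smallest N > 396 is LCM + 396 = 9690 + 396 = 10086.

10086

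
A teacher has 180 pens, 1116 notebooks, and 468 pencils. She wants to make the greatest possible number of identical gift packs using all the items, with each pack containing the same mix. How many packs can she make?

36 packs

The pack count must divide each quantity, so the greatest is gcd(180, 1116, 468).
180 = 2^2 × 3^2 × 5
1116 = 2^2 × 3^2 × 31
468 = 2^2 × 3^2 × 13
gcd(180, 1116, 468) = 2^2 × 3^2 = 36.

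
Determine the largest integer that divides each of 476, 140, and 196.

28

476 = 2^2 × 7 × 17
140 = 2^2 × 5 × 7
196 = 2^2 × 7^2
gcd(476, 140, 196) = 2^2 × 7 = 28.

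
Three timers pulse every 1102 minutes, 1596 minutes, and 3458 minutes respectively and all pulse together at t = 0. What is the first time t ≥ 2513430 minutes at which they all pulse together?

Joint pulses occur at multiples of LCM(1102, 1596, 3458).
1102 = 2 × 19 × 29
1596 = 2^2 × 3 × 7 × 19
3458 = 2 × 7 × 13 × 19
LCM(1102, 1596, 3458) = 2^2 × 3 × 7 × 13 × 19 × 29 = 601692.
Smallest multiple of 601692 that is ≥ 2513430: ⌈2513430/601692⌉ × 601692 = 5 × 601692 = 3008460.

3008460 minutes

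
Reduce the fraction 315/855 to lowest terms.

315 = 3^2 × 5 × 7
855 = 3^2 × 5 × 19
gcd(315, 855) = 3^2 × 5 = 45.
Divide numerator and denominator by 45: 315/855 = 7/19.

7/19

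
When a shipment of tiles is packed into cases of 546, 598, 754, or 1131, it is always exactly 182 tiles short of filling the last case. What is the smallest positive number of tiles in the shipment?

Being 182 short of a full case of size k means N ≡ −182 (mod k), i.e. N + 182 is a multiple of each size.
546 = 2 × 3 × 7 × 13
598 = 2 × 13 × 23
754 = 2 × 13 × 29
1131 = 3 × 13 × 29
LCM(546, 598, 754, 1131) = 2 × 3 × 7 × 13 × 23 × 29 = 364182.
Smallest positive N is 364182 − 182 = 364000.

364000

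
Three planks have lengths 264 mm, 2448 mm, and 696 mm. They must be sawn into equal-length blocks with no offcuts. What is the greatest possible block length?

The block length must divide every plank, so the greatest is gcd(264, 2448, 696).
264 = 2^3 × 3 × 11
2448 = 2^4 × 3^2 × 17
696 = 2^3 × 3 × 29
gcd(264, 2448, 696) = 2^3 × 3 = 24.

24 mm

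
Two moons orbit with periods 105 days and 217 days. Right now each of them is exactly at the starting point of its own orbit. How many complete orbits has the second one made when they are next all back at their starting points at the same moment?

15 orbits

The first common completion time is the LCM of the periods.
105 = 3 × 5 × 7
217 = 7 × 31
LCM(105, 217) = 3 × 5 × 7 × 31 = 3255.
Orbits for period 217: 3255 / 217 = 15.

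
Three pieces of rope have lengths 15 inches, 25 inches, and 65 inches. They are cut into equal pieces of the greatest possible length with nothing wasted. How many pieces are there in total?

21

Piece length = gcd(15, 25, 65).
15 = 3 × 5
25 = 5^2
65 = 5 × 13
gcd(15, 25, 65) = 5.
Total pieces = 15/5 + 25/5 + 65/5 = 3 + 5 + 13 = 21.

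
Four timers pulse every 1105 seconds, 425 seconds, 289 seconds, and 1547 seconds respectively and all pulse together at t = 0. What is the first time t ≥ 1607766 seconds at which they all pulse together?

Joint pulses occur at multiples of LCM(1105, 425, 289, 1547).
1105 = 5 × 13 × 17
425 = 5^2 × 17
289 = 17^2
1547 = 7 × 13 × 17
LCM(1105, 425, 289, 1547) = 5^2 × 7 × 13 × 17^2 = 657475.
Smallest multiple of 657475 that is ≥ 1607766: ⌈1607766/657475⌉ × 657475 = 3 × 657475 = 1972425.

1972425 seconds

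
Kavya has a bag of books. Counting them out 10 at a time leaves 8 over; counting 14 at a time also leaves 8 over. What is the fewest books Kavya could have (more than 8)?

78

N − 8 must be a common multiple of 10 and 14.
10 = 2 × 5
14 = 2 × 7
LCM(10, 14) = 2 × 5 × 7 = 70.
Smallest N > 8 is LCM + 8 = 70 + 8 = 78.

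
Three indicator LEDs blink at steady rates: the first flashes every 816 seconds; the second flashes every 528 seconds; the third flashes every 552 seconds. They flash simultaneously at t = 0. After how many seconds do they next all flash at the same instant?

206448 seconds

The first simultaneous occurrence is after LCM of the individual periods.
816 = 2^4 × 3 × 17
528 = 2^4 × 3 × 11
552 = 2^3 × 3 × 23
LCM(816, 528, 552) = 2^4 × 3 × 11 × 17 × 23 = 206448.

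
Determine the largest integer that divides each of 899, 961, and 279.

899 = 29 × 31
961 = 31^2
279 = 3^2 × 31
gcd(899, 961, 279) = 31.

31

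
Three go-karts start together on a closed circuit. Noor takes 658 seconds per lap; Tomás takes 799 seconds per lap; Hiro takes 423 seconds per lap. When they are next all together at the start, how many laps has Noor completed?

The first common completion time is the LCM of the periods.
658 = 2 × 7 × 47
799 = 17 × 47
423 = 3^2 × 47
LCM(658, 799, 423) = 2 × 3^2 × 7 × 17 × 47 = 100674.
Laps for period 658: 100674 / 658 = 153.

153 laps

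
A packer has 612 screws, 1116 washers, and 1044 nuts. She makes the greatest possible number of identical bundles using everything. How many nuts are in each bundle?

29

Number of bundles = gcd(612, 1116, 1044).
612 = 2^2 × 3^2 × 17
1116 = 2^2 × 3^2 × 31
1044 = 2^2 × 3^2 × 29
gcd(612, 1116, 1044) = 2^2 × 3^2 = 36.
nuts per bundle = 1044 / 36 = 29.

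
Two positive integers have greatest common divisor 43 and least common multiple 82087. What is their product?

For any two positive integers, gcd × lcm = product = 43 × 82087 = 3529741.

3529741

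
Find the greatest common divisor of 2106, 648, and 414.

2106 = 2 × 3^4 × 13
648 = 2^3 × 3^4
414 = 2 × 3^2 × 23
gcd(2106, 648, 414) = 2 × 3^2 = 18.

18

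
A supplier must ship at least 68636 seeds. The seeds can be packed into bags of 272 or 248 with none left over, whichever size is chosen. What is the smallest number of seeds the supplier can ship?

75888

The number of seeds must be a common multiple of 272 and 248, so a multiple of their LCM.
272 = 2^4 × 17
248 = 2^3 × 31
LCM(272, 248) = 2^4 × 17 × 31 = 8432.
Smallest multiple of 8432 that is ≥ 68636: ⌈68636/8432⌉ × 8432 = 9 × 8432 = 75888.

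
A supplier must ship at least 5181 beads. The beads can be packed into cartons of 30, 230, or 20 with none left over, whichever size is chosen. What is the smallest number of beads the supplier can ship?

5520

The number of beads must be a common multiple of 30, 230, and 20, so a multiple of their LCM.
30 = 2 × 3 × 5
230 = 2 × 5 × 23
20 = 2^2 × 5
LCM(30, 230, 20) = 2^2 × 3 × 5 × 23 = 1380.
Smallest multiple of 1380 that is ≥ 5181: ⌈5181/1380⌉ × 1380 = 4 × 1380 = 5520.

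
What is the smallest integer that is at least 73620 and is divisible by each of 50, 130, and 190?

74100

The integer must be a common multiple of 50, 130, and 190, so a multiple of their LCM.
50 = 2 × 5^2
130 = 2 × 5 × 13
190 = 2 × 5 × 19
LCM(50, 130, 190) = 2 × 5^2 × 13 × 19 = 12350.
Smallest multiple of 12350 that is ≥ 73620: ⌈73620/12350⌉ × 12350 = 6 × 12350 = 74100.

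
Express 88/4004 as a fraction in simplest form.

88 = 2^3 × 11
4004 = 2^2 × 7 × 11 × 13
gcd(88, 4004) = 2^2 × 11 = 44.
Divide numerator and denominator by 44: 88/4004 = 2/91.

2/91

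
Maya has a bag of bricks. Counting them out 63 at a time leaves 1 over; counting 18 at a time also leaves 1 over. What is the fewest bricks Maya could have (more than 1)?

N − 1 must be a common multiple of 63 and 18.
63 = 3^2 × 7
18 = 2 × 3^2
LCM(63, 18) = 2 × 3^2 × 7 = 126.
Smallest N > 1 is LCM + 1 = 126 + 1 = 127.

127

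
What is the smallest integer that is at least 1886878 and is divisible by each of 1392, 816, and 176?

2082432

The integer must be a common multiple of 1392, 816, and 176, so a multiple of their LCM.
1392 = 2^4 × 3 × 29
816 = 2^4 × 3 × 17
176 = 2^4 × 11
LCM(1392, 816, 176) = 2^4 × 3 × 11 × 17 × 29 = 260304.
Smallest multiple of 260304 that is ≥ 1886878: ⌈1886878/260304⌉ × 260304 = 8 × 260304 = 2082432.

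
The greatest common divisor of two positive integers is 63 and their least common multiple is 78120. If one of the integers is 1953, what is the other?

2520

For two integers, gcd × lcm = product, so the other is (63 × 78120) / 1953 = 4921560 / 1953 = 2520.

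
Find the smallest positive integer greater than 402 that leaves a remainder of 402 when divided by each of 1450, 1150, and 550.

367252

N − 402 must be a common multiple of 1450, 1150, and 550.
1450 = 2 × 5^2 × 29
1150 = 2 × 5^2 × 23
550 = 2 × 5^2 × 11
LCM(1450, 1150, 550) = 2 × 5^2 × 11 × 23 × 29 = 366850.
Smallest N > 402 is LCM + 402 = 366850 + 402 = 367252.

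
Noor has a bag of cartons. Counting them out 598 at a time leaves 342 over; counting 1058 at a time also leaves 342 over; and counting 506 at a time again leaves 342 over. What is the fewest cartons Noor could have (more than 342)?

151636

N − 342 must be a common multiple of 598, 1058, and 506.
598 = 2 × 13 × 23
1058 = 2 × 23^2
506 = 2 × 11 × 23
LCM(598, 1058, 506) = 2 × 11 × 13 × 23^2 = 151294.
Smallest N > 342 is LCM + 342 = 151294 + 342 = 151636.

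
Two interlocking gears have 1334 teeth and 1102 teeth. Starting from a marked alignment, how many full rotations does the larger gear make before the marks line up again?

19 rotations

All finish a whole number of cycles simultaneously at t = LCM of the periods.
1334 = 2 × 23 × 29
1102 = 2 × 19 × 29
LCM(1334, 1102) = 2 × 19 × 23 × 29 = 25346.
Rotations for period 1334: 25346 / 1334 = 19.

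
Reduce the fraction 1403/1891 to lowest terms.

1403 = 23 × 61
1891 = 31 × 61
gcd(1403, 1891) = 61.
Divide numerator and denominator by 61: 1403/1891 = 23/31.

23/31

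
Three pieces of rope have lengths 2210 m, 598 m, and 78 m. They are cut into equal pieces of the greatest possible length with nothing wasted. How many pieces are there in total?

Piece length = gcd(2210, 598, 78).
2210 = 2 × 5 × 13 × 17
598 = 2 × 13 × 23
78 = 2 × 3 × 13
gcd(2210, 598, 78) = 2 × 13 = 26.
Total pieces = 2210/26 + 598/26 + 78/26 = 85 + 23 + 3 = 111.

111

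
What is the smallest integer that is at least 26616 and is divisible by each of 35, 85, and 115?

27370

The integer must be a common multiple of 35, 85, and 115, so a multiple of their LCM.
35 = 5 × 7
85 = 5 × 17
115 = 5 × 23
LCM(35, 85, 115) = 5 × 7 × 17 × 23 = 13685.
Smallest multiple of 13685 that is ≥ 26616: ⌈26616/13685⌉ × 13685 = 2 × 13685 = 27370.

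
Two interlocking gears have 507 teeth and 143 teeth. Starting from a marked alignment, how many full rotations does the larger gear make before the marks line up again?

They are all back at their starting positions together after one LCM of the periods.
507 = 3 × 13^2
143 = 11 × 13
LCM(507, 143) = 3 × 11 × 13^2 = 5577.
Rotations for period 507: 5577 / 507 = 11.

11 rotations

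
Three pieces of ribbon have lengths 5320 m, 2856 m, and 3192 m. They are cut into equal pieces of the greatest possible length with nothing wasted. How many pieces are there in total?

203

Piece length = gcd(5320, 2856, 3192).
5320 = 2^3 × 5 × 7 × 19
2856 = 2^3 × 3 × 7 × 17
3192 = 2^3 × 3 × 7 × 19
gcd(5320, 2856, 3192) = 2^3 × 7 = 56.
Total pieces = 5320/56 + 2856/56 + 3192/56 = 95 + 51 + 57 = 203.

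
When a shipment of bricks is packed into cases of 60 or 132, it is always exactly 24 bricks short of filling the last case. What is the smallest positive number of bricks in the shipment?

636

Being 24 short of a full case of size k means N ≡ −24 (mod k), i.e. N + 24 is a multiple of each size.
60 = 2^2 × 3 × 5
132 = 2^2 × 3 × 11
LCM(60, 132) = 2^2 × 3 × 5 × 11 = 660.
Smallest positive N is 660 − 24 = 636.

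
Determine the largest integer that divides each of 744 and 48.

744 = 2^3 × 3 × 31
48 = 2^4 × 3
gcd(744, 48) = 2^3 × 3 = 24.

24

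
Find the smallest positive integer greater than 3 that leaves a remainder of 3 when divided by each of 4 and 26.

55

N − 3 must be a common multiple of 4 and 26.
4 = 2^2
26 = 2 × 13
LCM(4, 26) = 2^2 × 13 = 52.
Smallest N > 3 is LCM + 3 = 52 + 3 = 55.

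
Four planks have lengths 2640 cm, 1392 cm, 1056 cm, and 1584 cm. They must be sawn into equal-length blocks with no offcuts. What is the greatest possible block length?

This is the greatest common divisor of 2640, 1392, 1056, and 1584.
2640 = 2^4 × 3 × 5 × 11
1392 = 2^4 × 3 × 29
1056 = 2^5 × 3 × 11
1584 = 2^4 × 3^2 × 11
gcd(2640, 1392, 1056, 1584) = 2^4 × 3 = 48.

48 cm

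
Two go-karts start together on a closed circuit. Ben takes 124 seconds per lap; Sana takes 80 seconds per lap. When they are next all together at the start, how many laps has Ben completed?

They are all back at their starting positions together after one LCM of the periods.
124 = 2^2 × 31
80 = 2^4 × 5
LCM(124, 80) = 2^4 × 5 × 31 = 2480.
Laps for period 124: 2480 / 124 = 20.

20 laps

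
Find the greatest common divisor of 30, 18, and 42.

30 = 2 × 3 × 5
18 = 2 × 3^2
42 = 2 × 3 × 7
gcd(30, 18, 42) = 2 × 3 = 6.

6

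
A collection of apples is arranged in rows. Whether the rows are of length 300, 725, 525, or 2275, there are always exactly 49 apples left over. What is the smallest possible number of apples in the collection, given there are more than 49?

791749

N − 49 must be a common multiple of 300, 725, 525, and 2275.
300 = 2^2 × 3 × 5^2
725 = 5^2 × 29
525 = 3 × 5^2 × 7
2275 = 5^2 × 7 × 13
LCM(300, 725, 525, 2275) = 2^2 × 3 × 5^2 × 7 × 13 × 29 = 791700.
Smallest N > 49 is LCM + 49 = 791700 + 49 = 791749.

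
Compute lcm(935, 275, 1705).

935 = 5 × 11 × 17
275 = 5^2 × 11
1705 = 5 × 11 × 31
LCM(935, 275, 1705) = 5^2 × 11 × 17 × 31 = 144925.

144925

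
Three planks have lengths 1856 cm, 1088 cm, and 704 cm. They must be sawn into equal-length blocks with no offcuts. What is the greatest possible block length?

The block length must divide every plank, so the greatest is gcd(1856, 1088, 704).
1856 = 2^6 × 29
1088 = 2^6 × 17
704 = 2^6 × 11
gcd(1856, 1088, 704) = 2^6 = 64.

64 cm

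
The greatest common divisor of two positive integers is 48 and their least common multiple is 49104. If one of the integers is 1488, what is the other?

1584

For two integers, gcd × lcm = product, so the other is (48 × 49104) / 1488 = 2356992 / 1488 = 1584.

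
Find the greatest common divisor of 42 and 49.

7

42 = 2 × 3 × 7
49 = 7^2
gcd(42, 49) = 7.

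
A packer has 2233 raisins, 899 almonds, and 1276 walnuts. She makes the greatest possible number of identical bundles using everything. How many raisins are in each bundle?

Number of bundles = gcd(2233, 899, 1276).
2233 = 7 × 11 × 29
899 = 29 × 31
1276 = 2^2 × 11 × 29
gcd(2233, 899, 1276) = 29.
raisins per bundle = 2233 / 29 = 77.

77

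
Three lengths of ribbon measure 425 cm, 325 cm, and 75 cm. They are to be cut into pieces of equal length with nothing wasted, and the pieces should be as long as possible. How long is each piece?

25 cm

The greatest length dividing all of 425, 325, and 75 is their gcd.
425 = 5^2 × 17
325 = 5^2 × 13
75 = 3 × 5^2
gcd(425, 325, 75) = 5^2 = 25.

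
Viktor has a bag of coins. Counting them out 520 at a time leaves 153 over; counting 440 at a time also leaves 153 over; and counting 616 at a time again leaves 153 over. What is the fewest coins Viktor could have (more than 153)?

N − 153 must be a common multiple of 520, 440, and 616.
520 = 2^3 × 5 × 13
440 = 2^3 × 5 × 11
616 = 2^3 × 7 × 11
LCM(520, 440, 616) = 2^3 × 5 × 7 × 11 × 13 = 40040.
Smallest N > 153 is LCM + 153 = 40040 + 153 = 40193.

40193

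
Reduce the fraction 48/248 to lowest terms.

6/31

48 = 2^4 × 3
248 = 2^3 × 31
gcd(48, 248) = 2^3 = 8.
Divide numerator and denominator by 8: 48/248 = 6/31.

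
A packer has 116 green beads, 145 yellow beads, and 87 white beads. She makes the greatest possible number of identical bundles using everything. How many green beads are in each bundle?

Number of bundles = gcd(116, 145, 87).
116 = 2^2 × 29
145 = 5 × 29
87 = 3 × 29
gcd(116, 145, 87) = 29.
green beads per bundle = 116 / 29 = 4.

4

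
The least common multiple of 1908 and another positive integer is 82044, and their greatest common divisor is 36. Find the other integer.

gcd × lcm = product of the two integers, so the other integer is (36 × 82044) / 1908 = 1548.

1548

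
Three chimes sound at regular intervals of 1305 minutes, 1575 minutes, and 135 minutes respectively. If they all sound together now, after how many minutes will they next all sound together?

137025 minutes

We need the least common multiple of the intervals.
1305 = 3^2 × 5 × 29
1575 = 3^2 × 5^2 × 7
135 = 3^3 × 5
LCM(1305, 1575, 135) = 3^3 × 5^2 × 7 × 29 = 137025.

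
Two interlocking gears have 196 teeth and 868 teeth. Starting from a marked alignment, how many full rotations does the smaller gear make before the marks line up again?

31 rotations

The first common completion time is the LCM of the periods.
196 = 2^2 × 7^2
868 = 2^2 × 7 × 31
LCM(196, 868) = 2^2 × 7^2 × 31 = 6076.
Rotations for period 196: 6076 / 196 = 31.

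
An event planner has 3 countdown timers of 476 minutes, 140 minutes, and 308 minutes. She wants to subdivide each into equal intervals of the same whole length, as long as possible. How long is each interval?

28 minutes

The interval must divide each timer length; the longest such is the gcd.
476 = 2^2 × 7 × 17
140 = 2^2 × 5 × 7
308 = 2^2 × 7 × 11
gcd(476, 140, 308) = 2^2 × 7 = 28.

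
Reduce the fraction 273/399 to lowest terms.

13/19

273 = 3 × 7 × 13
399 = 3 × 7 × 19
gcd(273, 399) = 3 × 7 = 21.
Divide numerator and denominator by 21: 273/399 = 13/19.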